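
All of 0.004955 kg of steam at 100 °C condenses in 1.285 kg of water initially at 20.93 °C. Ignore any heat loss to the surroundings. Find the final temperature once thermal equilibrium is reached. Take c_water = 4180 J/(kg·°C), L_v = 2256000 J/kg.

Energy conservation, ΣQ = 0:
steam→water at 100 °C releases m L_v = 0.004955×2256000 = 11178
  condensed water 100 °C→T: 20.71(T − 100)
  original water: 5371.3(T − 20.93)
5392 T = 11178 + 2071.2 + 112421 = 125671
T ≈ 23.31 °C, under the boiling point, so the assumption holds.

T_f ≈ 23.3 °C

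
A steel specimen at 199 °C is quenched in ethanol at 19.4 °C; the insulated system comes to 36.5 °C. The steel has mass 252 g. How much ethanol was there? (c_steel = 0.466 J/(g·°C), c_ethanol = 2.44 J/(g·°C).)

Taking heat into each body as positive, Σ m c ΔT = 0:
252×0.466×(36.5 − 199) + m×2.44×(36.5 − 19.4) = 0
41.72 m = 19083
m = 19083/41.72 ≈ 457.4 g

m ≈ 457 g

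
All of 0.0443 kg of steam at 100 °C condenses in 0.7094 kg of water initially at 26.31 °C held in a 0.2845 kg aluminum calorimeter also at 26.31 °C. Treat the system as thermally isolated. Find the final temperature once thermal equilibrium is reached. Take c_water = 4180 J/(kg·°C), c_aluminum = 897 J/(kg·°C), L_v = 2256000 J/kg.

T_f ≈ 59.7 °C

Energy balance with sensible and latent terms:
steam→water at 100 °C releases m L_v = 0.0443·2256000 = 99941
  condensed water 100 °C→T: 185.17(T − 100)
  water warms: 0.7094·4180·(T − 26.31) = 2965.3(T − 26.31)
  cup: 255.2(T − 26.31)
3405.7 T = 99941 + 18517 + 84731 = 203189
T ≈ 59.66 °C (< 100 °C, so full condensation is consistent).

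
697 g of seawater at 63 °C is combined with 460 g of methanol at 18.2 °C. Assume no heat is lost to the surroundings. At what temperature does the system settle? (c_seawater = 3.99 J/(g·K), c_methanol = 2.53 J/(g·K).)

|Q_seawater| = |Q_methanol|:
697×3.99×(63 − T) = 460×2.53×(T − 18.2)
2781(63 − T) = 1163.8(T − 18.2)
3944.8 T = 196386  ⇒  T ≈ 49.78 °C

T_f ≈ 49.8 °C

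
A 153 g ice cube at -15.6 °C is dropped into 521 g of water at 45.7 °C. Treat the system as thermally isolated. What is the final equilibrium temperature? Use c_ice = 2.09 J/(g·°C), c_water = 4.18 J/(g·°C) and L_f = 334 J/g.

Let T be the final temperature. ΣQ_i = 0:
ice -15.6→0 °C: 153·2.09·15.6 = 4988.4
  melt ice: 153·334 = 51102
  meltwater 0→T: 153·4.18·T = 639.54 T
  water: 2177.8(T − 45.7)
2817.3 T = 99525 − 56090 = 43434
T ≈ 15.42 °C (positive, so assuming full melt was valid).

T_f ≈ 15.4 °C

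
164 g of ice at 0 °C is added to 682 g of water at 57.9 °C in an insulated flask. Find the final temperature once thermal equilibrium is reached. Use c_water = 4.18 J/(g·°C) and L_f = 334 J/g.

Conservation of energy gives ΣQ = 0:
fusion: m_ice L_f = 164·334 = 54776
  meltwater 0→T: 164·4.18·T = 685.52 T
  water cools: 682·4.18·(T − 57.9) = 2850.8(T − 57.9)
3536.3 T = 165059 − 54776 = 110283
T ≈ 31.19 °C (positive, so assuming full melt was valid).

T_f ≈ 31.2 °C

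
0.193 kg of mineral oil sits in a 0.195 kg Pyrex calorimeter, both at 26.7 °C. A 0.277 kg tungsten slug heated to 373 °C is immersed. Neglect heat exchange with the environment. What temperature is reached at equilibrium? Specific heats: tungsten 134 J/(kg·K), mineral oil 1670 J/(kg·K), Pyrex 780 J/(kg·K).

Conservation of energy gives ΣQ = 0:
0.277×134×(T − 373) + 0.193×1670×(T − 26.7) + 0.195×780×(T − 26.7) = 0
37.12(T − 373) + 322.31(T − 26.7) + 152.1(T − 26.7) = 0
511.53 T = 26512
T = 26512 / 511.53 = 51.8 °C

T_f ≈ 51.8 °C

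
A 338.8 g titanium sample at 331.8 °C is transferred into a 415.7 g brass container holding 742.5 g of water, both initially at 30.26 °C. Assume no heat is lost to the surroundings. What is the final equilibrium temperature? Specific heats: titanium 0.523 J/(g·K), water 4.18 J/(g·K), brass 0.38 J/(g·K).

Energy conservation, ΣQ = 0:
338.8*0.523*(T − 331.8) + 742.5*4.18*(T − 30.26) + 415.7*0.38*(T − 30.26) = 0
177.19(T − 331.8) + 3103.6(T − 30.26) + 157.97(T − 30.26) = 0
3438.8 T = 157489
T ≈ 45.80 °C

T_f ≈ 45.8 °C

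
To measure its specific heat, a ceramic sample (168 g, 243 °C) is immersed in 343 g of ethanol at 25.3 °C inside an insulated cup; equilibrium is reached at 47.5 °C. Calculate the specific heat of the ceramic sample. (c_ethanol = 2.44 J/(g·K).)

c ≈ 0.566 J/(g·K)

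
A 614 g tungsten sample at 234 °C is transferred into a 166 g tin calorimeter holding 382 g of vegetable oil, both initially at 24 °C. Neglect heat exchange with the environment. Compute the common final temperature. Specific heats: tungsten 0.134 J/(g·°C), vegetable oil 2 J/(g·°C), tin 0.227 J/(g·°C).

T_f ≈ 43.5 °C

Taking heat into each body as positive, Σ m c ΔT = 0:
614*0.134*(T − 234) + 382*2*(T − 24) + 166*0.227*(T − 24) = 0
(82.28 + 764 + 37.68) T = 82.28*234 + 764*24 + 37.68*24
T = 38493 / 883.96 = 43.5 °C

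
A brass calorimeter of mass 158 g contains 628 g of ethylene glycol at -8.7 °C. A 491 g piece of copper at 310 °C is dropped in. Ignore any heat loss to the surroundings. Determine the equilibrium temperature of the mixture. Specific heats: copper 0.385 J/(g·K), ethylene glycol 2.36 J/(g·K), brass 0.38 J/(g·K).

Net heat exchanged in the isolated system is zero:
491*0.385*(T − 310) + 628*2.36*(T − (-8.7)) + 158*0.38*(T − (-8.7)) = 0
189.03(T − 310) + 1482.1(T − (-8.7)) + 60.04(T − (-8.7)) = 0
(189.03 + 1482.1 + 60.04) T = 189.03*310 + 1482.1*(-8.7) + 60.04*(-8.7)
T ≈ 26.10 °C

T_f ≈ 26.1 °C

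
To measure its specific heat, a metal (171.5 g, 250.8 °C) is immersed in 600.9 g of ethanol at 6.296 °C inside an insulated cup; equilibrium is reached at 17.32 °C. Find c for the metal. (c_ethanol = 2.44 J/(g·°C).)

c ≈ 0.404 J/(g·°C)

m_s c (T_s − T_f) = m_ethanol c_ethanol (T_f − T_0):
171.5·c·(250.8 − 17.32) = 600.9·2.44·(17.32 − 6.296)
40042 c = 16163  ⇒  c ≈ 0.4037 J/(g·°C)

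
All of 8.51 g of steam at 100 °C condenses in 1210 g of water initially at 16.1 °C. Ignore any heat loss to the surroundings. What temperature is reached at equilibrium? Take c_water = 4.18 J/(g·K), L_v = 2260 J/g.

Heat gained plus heat lost sum to zero:
latent heat released on condensation: 8.51·2260 = 19233; condensate cools 100→T: 8.51·4.18·(T − 100) = 35.57(T − 100); water warms: 1210·4.18·(T − 16.1) = 5057.8(T − 16.1)
5093.4 T = 19233 + 3557.2 + 81431 = 104220
T ≈ 20.46 °C, under the boiling point, so the assumption holds.

T_f ≈ 20.5 °C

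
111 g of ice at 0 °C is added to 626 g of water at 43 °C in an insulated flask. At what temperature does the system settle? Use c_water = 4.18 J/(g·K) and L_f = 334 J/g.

T_f ≈ 24.5 °C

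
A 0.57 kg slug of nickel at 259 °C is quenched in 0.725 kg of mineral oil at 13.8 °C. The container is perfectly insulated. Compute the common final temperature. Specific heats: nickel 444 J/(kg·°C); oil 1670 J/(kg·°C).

T_f ≈ 56.2 °C

Set heat shed by the hot body equal to heat absorbed by the cold body:
0.57·444·(259 − T) = 0.725·1670·(T − 13.8)
253.08(259 − T) = 1210.8(T − 13.8)
1463.8 T = 82256  ⇒  T ≈ 56.19 °C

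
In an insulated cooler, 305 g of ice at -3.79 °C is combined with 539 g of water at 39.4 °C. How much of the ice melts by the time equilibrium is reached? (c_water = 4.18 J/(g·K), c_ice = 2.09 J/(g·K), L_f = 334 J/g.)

m_melted ≈ 259 g

Water can give up m c ΔT = 539×4.18×39.4 = 88769 J before reaching 0 °C.
Warming the ice to 0 °C takes 305×2.09×3.79 = 2415.9 J, leaving 86353 J for melting.
Melting all 305 g of ice would need 305×334 = 101870 J.
That's not enough to melt it all — equilibrium is at 0 °C with ice remaining.
m_melt = 86353 / L_f = 258.5 g.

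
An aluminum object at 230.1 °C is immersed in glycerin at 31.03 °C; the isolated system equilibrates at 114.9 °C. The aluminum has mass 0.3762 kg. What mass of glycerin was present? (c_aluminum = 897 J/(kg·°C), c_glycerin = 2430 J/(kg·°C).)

m ≈ 0.191 kg

Taking heat into each body as positive, Σ m c ΔT = 0:
0.3762·897·(114.9 − 230.1) + m·2430·(114.9 − 31.03) = 0
203804 m = 38874
m = 38874/203804 ≈ 0.1907 kg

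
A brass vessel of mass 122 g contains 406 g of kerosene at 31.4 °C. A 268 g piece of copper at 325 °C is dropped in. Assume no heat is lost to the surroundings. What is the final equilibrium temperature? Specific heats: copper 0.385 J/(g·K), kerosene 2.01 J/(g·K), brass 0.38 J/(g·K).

T_f ≈ 62.8 °C

Net heat exchanged in the isolated system is zero:
268·0.385·(T − 325) + 406·2.01·(T − 31.4) + 122·0.38·(T − 31.4) = 0
103.18(T − 325) + 816.06(T − 31.4) + 46.36(T − 31.4) = 0
(103.18 + 816.06 + 46.36) T = 103.18·325 + 816.06·31.4 + 46.36·31.4
T = 60613/965.6 ≈ 62.77 °C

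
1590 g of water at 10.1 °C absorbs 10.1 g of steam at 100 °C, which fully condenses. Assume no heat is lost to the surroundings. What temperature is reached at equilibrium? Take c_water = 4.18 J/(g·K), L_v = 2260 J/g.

Heat gained plus heat lost sum to zero:
latent heat released on condensation: 10.1×2260 = 22826; condensate cools 100→T: 10.1×4.18×(T − 100) = 42.22(T − 100); original water: 6646.2(T − 10.1)
6688.4 T = 22826 + 4221.8 + 67127 = 94174
T ≈ 14.08 °C — below 100 °C, confirming all the steam condensed.

T_f ≈ 14.1 °C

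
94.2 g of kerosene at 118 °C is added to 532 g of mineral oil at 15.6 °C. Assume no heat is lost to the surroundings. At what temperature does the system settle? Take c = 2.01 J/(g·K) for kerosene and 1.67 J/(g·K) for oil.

T_f ≈ 33.6 °C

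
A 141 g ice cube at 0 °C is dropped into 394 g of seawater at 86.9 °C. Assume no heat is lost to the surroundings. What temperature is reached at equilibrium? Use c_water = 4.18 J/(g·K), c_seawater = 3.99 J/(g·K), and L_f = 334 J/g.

T_f ≈ 41.4 °C

Setting the total heat transfer to zero:
latent heat to melt: 141×334 = 47094; warm the meltwater: 589.38 T; seawater cools: 394×3.99×(T − 86.9) = 1572.1(T − 86.9)
2161.4 T = 136612 − 47094 = 89518
T ≈ 41.42 °C. Since T > 0 °C, the all-ice-melts assumption holds.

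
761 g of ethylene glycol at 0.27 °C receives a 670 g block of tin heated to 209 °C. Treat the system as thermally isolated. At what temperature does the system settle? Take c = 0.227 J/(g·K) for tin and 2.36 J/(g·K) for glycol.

Heat lost by the tin equals heat gained by the glycol:
670*0.227*(209 − T) = 761*2.36*(T − 0.27)
152.09(209 − T) = 1796(T − 0.27)
1948 T = 32272  ⇒  T ≈ 16.57 °C

T_f ≈ 16.6 °C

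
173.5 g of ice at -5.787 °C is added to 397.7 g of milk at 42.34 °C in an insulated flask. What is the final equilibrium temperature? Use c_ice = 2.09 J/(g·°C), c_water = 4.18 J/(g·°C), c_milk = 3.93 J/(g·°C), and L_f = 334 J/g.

Taking heat into each body as positive, Σ m c ΔT = 0:
ice -5.787→0 °C: 173.5×2.09×5.787 = 2098.5; melt ice: 173.5×334 = 57949; meltwater 0→T: 173.5×4.18×T = 725.23 T; milk: 1563(T − 42.34)
2288.2 T = 66176 − 60047 = 6128.3
T ≈ 2.68 °C. Since T > 0 °C, the all-ice-melts assumption holds.

T_f ≈ 2.7 °C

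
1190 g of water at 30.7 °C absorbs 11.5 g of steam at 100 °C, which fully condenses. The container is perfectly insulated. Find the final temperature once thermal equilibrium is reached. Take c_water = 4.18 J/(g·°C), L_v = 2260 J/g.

Sum of m c ΔT and latent-heat terms is zero:
steam→water at 100 °C releases m L_v = 11.5·2260 = 25990
  condensate cools 100→T: 11.5·4.18·(T − 100) = 48.07(T − 100)
  water warms: 1190·4.18·(T − 30.7) = 4974.2(T − 30.7)
5022.3 T = 25990 + 4807 + 152708 = 183505
T ≈ 36.54 °C, under the boiling point, so the assumption holds.

T_f ≈ 36.5 °C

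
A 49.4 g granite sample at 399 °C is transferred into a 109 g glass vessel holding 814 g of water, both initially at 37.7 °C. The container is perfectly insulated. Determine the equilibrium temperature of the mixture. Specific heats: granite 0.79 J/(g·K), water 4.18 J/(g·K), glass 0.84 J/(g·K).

T_f ≈ 41.7 °C

Let T be the final temperature. ΣQ_i = 0:
49.4×0.79×(T − 399) + 814×4.18×(T − 37.7) + 109×0.84×(T − 37.7) = 0
3533.1 T = 147298
T ≈ 41.69 °C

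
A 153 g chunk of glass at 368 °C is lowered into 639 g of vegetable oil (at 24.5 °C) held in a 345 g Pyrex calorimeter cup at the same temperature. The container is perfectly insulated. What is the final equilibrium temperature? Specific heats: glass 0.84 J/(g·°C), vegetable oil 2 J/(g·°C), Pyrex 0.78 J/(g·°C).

Conservation of energy gives ΣQ = 0:
153·0.84·(T − 368) + 639·2·(T − 24.5) + 345·0.78·(T − 24.5) = 0
128.52(T − 368) + 1278(T − 24.5) + 269.1(T − 24.5) = 0
1675.6 T = 85199
T ≈ 50.85 °C

T_f ≈ 50.8 °C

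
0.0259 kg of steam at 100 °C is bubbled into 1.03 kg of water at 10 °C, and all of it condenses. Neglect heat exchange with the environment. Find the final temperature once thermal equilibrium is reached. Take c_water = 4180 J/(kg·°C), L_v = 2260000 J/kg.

Taking heat into each body as positive, Σ m c ΔT = 0:
condense steam: −0.0259×2260000 = −58534
  condensate cools 100→T: 0.0259×4180×(T − 100) = 108.26(T − 100)
  water warms: 1.03×4180×(T − 10) = 4305.4(T − 10)
4413.7 T = 58534 + 10826 + 43054 = 112414
T ≈ 25.47 °C (< 100 °C, so full condensation is consistent).

T_f ≈ 25.5 °C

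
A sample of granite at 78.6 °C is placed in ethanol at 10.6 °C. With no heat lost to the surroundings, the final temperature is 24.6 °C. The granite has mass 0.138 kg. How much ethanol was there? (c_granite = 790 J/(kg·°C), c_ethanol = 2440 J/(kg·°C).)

Heat lost by the granite = heat gained by the ethanol:
0.138×790×(78.6 − 24.6) = m×2440×(24.6 − 10.6)
34160 m = 5887.1  ⇒  m ≈ 0.1723 kg

m ≈ 0.172 kg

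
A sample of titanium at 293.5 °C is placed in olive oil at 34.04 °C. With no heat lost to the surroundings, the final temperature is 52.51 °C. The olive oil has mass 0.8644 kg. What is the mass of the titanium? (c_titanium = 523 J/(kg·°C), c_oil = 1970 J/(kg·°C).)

Heat lost by the titanium = heat gained by the oil:
m·523·(293.5 − 52.51) = 0.8644·1970·(52.51 − 34.04)
126038 m = 31452  ⇒  m ≈ 0.2495 kg

m ≈ 0.25 kg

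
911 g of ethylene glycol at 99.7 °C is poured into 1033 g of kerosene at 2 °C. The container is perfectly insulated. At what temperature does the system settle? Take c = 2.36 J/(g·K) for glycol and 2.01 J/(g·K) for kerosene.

T_f ≈ 51.7 °C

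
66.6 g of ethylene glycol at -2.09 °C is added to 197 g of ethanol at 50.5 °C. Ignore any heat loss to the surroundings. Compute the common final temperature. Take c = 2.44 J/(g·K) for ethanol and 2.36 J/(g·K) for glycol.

T_f ≈ 37.5 °C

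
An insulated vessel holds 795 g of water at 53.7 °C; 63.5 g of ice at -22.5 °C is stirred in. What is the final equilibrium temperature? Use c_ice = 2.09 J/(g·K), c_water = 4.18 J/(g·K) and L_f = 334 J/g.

Heat gained plus heat lost sum to zero:
ice -22.5→0 °C: 63.5×2.09×22.5 = 2986.1; latent heat to melt: 63.5×334 = 21209; warm the meltwater: 265.43 T; water: 3323.1(T − 53.7)
3588.5 T = 178450 − 24195 = 154255
T ≈ 42.99 °C. Since T > 0 °C, the all-ice-melts assumption holds.

T_f ≈ 43.0 °C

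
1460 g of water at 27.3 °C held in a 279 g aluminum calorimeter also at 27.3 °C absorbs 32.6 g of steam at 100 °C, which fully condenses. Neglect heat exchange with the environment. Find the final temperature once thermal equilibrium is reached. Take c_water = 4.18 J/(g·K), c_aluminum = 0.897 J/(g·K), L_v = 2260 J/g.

T_f ≈ 40.2 °C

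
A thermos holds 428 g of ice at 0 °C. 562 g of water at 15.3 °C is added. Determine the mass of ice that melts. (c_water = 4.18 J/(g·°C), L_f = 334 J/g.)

Heat available from the water dropping to 0 °C: 562·4.18·15.3 = 35942 J.
To melt every bit of ice: 428·334 = 142952 J.
Since 35942 < 142952 J, not all the ice melts; equilibrium is at 0 °C.
m_melt = 35942 / L_f = 107.6 g.

m_melted ≈ 108 g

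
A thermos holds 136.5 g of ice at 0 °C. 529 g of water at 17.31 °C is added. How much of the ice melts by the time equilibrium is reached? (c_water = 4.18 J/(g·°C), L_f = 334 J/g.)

m_melted ≈ 115 g

Heat available from the water dropping to 0 °C: 529×4.18×17.31 = 38276 J.
Fully melting the ice requires m_ice L_f = 136.5×334 = 45591 J.
That's not enough to melt it all — equilibrium is at 0 °C with ice remaining.
m_melted×334 = 38276  ⇒  m_melted ≈ 114.6 g.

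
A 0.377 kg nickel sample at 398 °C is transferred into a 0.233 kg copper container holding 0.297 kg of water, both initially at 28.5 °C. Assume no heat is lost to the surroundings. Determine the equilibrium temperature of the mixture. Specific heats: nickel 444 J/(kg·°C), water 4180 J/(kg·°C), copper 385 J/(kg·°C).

T_f ≈ 69.8 °C

Taking heat into each body as positive, Σ m c ΔT = 0:
0.377·444·(T − 398) + 0.297·4180·(T − 28.5) + 0.233·385·(T − 28.5) = 0
1498.6 T = 104559
T ≈ 69.77 °C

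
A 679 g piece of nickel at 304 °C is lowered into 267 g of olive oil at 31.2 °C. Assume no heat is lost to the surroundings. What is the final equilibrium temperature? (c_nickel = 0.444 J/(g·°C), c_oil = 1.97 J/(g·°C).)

T_f ≈ 130.6 °C

T_f = Σ m_i c_i T_i / Σ m_i c_i:
T_f = (301.48·304 + 525.99·31.2) / (301.48 + 525.99)
    = 108060 / 827.47 ≈ 130.59 °C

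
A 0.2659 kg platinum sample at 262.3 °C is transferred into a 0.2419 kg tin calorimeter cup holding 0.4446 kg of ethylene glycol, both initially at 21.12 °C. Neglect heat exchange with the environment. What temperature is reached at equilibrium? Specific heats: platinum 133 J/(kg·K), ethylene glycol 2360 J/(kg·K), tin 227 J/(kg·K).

With ΣQ=0 the equilibrium temperature is the m·c-weighted mean:
T_f = (35.36×262.3 + 1049.3×21.12 + 54.91×21.12) / (35.36 + 1049.3 + 54.91)
    = 32596 / 1139.5 ≈ 28.60 °C

T_f ≈ 28.6 °C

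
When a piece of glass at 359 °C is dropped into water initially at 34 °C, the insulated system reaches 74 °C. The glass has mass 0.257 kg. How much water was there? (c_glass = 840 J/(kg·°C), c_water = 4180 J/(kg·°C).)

m ≈ 0.368 kg

Taking heat into each body as positive, Σ m c ΔT = 0:
0.257·840·(74 − 359) + m·4180·(74 − 34) = 0
167200 m = 61526
m = 61526/167200 ≈ 0.368 kg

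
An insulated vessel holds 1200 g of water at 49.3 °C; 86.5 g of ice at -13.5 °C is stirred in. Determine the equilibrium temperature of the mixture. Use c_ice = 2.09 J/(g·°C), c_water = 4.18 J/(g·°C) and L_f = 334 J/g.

Setting the total heat transfer to zero:
ice -13.5→0 °C: 86.5×2.09×13.5 = 2440.6; latent heat to melt: 86.5×334 = 28891; warm the meltwater: 361.57 T; water: 5016(T − 49.3)
5377.6 T = 247289 − 31332 = 215957
T ≈ 40.16 °C (positive, so assuming full melt was valid).

T_f ≈ 40.2 °C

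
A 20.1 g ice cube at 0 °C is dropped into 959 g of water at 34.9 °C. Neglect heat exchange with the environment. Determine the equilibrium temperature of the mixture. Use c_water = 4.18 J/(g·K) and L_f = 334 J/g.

T_f ≈ 32.5 °C

Energy conservation, ΣQ = 0:
fusion: m_ice L_f = 20.1×334 = 6713.4
  warm the meltwater: 84.02 T
  water cools: 959×4.18×(T − 34.9) = 4008.6(T − 34.9)
4092.6 T = 139901 − 6713.4 = 133187
T ≈ 32.54 °C — above 0 °C, consistent with complete melting.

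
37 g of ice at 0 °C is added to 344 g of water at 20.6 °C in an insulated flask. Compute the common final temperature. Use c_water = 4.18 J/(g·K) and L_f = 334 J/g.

T_f ≈ 10.8 °C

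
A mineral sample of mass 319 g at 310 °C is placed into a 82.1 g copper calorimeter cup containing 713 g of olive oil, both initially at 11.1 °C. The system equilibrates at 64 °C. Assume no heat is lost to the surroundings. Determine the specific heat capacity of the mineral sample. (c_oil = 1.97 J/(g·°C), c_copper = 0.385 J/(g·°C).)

Heat gained plus heat lost sum to zero:
319·c·(64 − 310) + 713·1.97·(64 − 11.1) + 82.1·0.385·(64 − 11.1) = 0
-78474 c = -75976
c = -75976/-78474 ≈ 0.9682 J/(g·°C)

c ≈ 0.968 J/(g·°C)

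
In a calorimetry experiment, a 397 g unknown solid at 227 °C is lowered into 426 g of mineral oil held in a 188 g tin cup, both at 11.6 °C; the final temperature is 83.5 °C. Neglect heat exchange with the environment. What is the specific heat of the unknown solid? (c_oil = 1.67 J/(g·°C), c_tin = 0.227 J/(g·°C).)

Setting the total heat transfer to zero:
397·c·(83.5 − 227) + 426·1.67·(83.5 − 11.6) + 188·0.227·(83.5 − 11.6) = 0
-56970 c = -54220
c = -54220/-56970 ≈ 0.9517 J/(g·°C)

c ≈ 0.952 J/(g·°C)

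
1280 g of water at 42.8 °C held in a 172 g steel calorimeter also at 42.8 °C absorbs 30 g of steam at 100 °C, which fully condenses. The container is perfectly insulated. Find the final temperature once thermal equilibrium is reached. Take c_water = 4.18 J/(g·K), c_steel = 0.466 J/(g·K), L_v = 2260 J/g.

T_f ≈ 56.3 °C

Let T be the final temperature. ΣQ_i = 0:
condense steam: −30×2260 = −67800
  condensed water 100 °C→T: 125.4(T − 100)
  original water: 5350.4(T − 42.8)
  steel cup: 172×0.466×(T − 42.8) = 80.15(T − 42.8)
5556 T = 67800 + 12540 + 232428 = 312768
T ≈ 56.29 °C — below 100 °C, confirming all the steam condensed.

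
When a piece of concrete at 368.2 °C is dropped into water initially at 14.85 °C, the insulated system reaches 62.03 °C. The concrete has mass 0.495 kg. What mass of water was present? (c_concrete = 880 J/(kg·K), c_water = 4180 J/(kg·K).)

m ≈ 0.676 kg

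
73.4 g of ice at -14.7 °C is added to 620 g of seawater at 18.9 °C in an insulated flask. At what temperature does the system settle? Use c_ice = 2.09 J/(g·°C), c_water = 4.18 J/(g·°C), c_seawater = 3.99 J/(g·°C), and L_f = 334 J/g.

T_f ≈ 7.2 °C

Net heat exchanged in the isolated system is zero:
ice -14.7→0 °C: 73.4·2.09·14.7 = 2255.1; latent heat to melt: 73.4·334 = 24516; warm the meltwater: 306.81 T; seawater cools: 620·3.99·(T − 18.9) = 2473.8(T − 18.9)
2780.6 T = 46755 − 26771 = 19984
T ≈ 7.19 °C. Since T > 0 °C, the all-ice-melts assumption holds.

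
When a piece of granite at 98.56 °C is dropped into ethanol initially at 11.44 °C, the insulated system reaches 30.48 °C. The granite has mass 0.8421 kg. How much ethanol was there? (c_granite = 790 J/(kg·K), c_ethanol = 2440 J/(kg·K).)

Let T be the final temperature. ΣQ_i = 0:
0.8421×790×(30.48 − 98.56) + m×2440×(30.48 − 11.44) = 0
46458 m = 45291
m = 45291/46458 ≈ 0.9749 kg

m ≈ 0.975 kg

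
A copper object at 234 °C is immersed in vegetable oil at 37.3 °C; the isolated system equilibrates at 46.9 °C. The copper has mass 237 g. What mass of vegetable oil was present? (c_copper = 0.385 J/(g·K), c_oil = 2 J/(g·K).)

Taking heat into each body as positive, Σ m c ΔT = 0:
237·0.385·(46.9 − 234) + m·2·(46.9 − 37.3) = 0
19.2 m = 17072
m = 17072/19.2 ≈ 889.2 g

m ≈ 889 g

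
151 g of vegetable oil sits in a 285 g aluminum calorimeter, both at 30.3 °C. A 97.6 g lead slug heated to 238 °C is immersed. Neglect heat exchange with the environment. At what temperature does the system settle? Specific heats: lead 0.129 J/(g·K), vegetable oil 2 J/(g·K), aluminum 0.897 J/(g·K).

T_f ≈ 34.9 °C

T_f is the heat-capacity-weighted average of the initial temperatures:
T_f = (12.59·238 + 302·30.3 + 255.65·30.3) / (12.59 + 302 + 255.65)
    = 19893 / 570.24 ≈ 34.89 °C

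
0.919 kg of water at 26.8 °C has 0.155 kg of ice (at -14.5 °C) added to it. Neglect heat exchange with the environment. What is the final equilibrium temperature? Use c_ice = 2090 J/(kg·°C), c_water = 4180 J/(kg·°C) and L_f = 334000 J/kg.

T_f ≈ 10.4 °C

Heat gained plus heat lost sum to zero:
warm ice to 0 °C: 0.155×2090×(0 − (-14.5)) = 4697.3
  latent heat to melt: 0.155×334000 = 51770
  warm the meltwater: 647.9 T
  water: 3841.4(T − 26.8)
4489.3 T = 102950 − 56467 = 46483
T ≈ 10.35 °C — above 0 °C, consistent with complete melting.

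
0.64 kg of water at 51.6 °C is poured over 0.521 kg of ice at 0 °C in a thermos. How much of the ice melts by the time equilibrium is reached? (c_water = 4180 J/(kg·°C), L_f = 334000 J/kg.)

Water can give up m c ΔT = 0.64×4180×51.6 = 138040 J before reaching 0 °C.
To melt every bit of ice: 0.521×334000 = 174014 J.
Since 138040 < 174014 J, not all the ice melts; equilibrium is at 0 °C.
m_melted×334000 = 138040  ⇒  m_melted ≈ 0.4133 kg.

m_melted ≈ 0.413 kg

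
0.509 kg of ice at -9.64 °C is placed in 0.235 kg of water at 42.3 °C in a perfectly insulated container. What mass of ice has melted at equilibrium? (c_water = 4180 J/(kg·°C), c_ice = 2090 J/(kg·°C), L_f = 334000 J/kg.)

m_melted ≈ 0.0937 kg

Heat available from the water dropping to 0 °C: 0.235×4180×42.3 = 41551 J.
Warming the ice to 0 °C takes 0.509×2090×9.64 = 10255 J, leaving 31296 J for melting.
Fully melting the ice requires m_ice L_f = 0.509×334000 = 170006 J.
That's not enough to melt it all — equilibrium is at 0 °C with ice remaining.
m_melted×334000 = 31296  ⇒  m_melted ≈ 0.0937 kg.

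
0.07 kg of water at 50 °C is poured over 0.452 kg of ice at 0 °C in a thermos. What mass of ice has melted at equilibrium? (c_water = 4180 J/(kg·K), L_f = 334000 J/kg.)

Water can give up m c ΔT = 0.07·4180·50 = 14630 J before reaching 0 °C.
To melt every bit of ice: 0.452·334000 = 150968 J.
Since 14630 < 150968 J, not all the ice melts; equilibrium is at 0 °C.
Mass melted = 14630/334000 ≈ 0.0438 kg.

m_melted ≈ 0.0438 kg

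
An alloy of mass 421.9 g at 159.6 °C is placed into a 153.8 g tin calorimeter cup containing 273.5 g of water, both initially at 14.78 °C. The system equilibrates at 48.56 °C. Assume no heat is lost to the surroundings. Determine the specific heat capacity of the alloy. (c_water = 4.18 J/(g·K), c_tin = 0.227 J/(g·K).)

Taking heat into each body as positive, Σ m c ΔT = 0:
421.9×c×(48.56 − 159.6) + 273.5×4.18×(48.56 − 14.78) + 153.8×0.227×(48.56 − 14.78) = 0
-46848 c = -39798
c = -39798/-46848 ≈ 0.8495 J/(g·K)

c ≈ 0.85 J/(g·K)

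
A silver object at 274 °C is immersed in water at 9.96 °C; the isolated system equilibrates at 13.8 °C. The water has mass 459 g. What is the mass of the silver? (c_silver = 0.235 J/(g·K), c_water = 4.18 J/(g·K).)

m ≈ 120 g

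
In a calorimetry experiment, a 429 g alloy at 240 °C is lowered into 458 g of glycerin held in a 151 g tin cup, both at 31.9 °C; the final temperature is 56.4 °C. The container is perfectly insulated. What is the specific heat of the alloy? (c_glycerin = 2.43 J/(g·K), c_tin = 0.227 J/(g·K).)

c ≈ 0.357 J/(g·K)

Conservation of energy gives ΣQ = 0:
429×c×(56.4 − 240) + 458×2.43×(56.4 − 31.9) + 151×0.227×(56.4 − 31.9) = 0
-78764 c = -28107
c = -28107/-78764 ≈ 0.3568 J/(g·K)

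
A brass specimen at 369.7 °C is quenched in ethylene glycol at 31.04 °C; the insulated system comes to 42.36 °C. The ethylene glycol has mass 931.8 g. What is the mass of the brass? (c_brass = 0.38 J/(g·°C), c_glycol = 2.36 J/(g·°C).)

m ≈ 200 g

Heat lost by the brass = heat gained by the glycol:
m×0.38×(369.7 − 42.36) = 931.8×2.36×(42.36 − 31.04)
124.39 m = 24893  ⇒  m ≈ 200.1 g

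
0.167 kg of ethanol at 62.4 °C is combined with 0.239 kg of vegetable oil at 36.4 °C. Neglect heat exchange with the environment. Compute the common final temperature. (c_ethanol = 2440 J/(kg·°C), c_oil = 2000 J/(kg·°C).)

Heat lost by the ethanol equals heat gained by the oil:
0.167×2440×(62.4 − T) = 0.239×2000×(T − 36.4)
407.48(62.4 − T) = 478(T − 36.4)
885.48 T = 42826  ⇒  T ≈ 48.36 °C

T_f ≈ 48.4 °C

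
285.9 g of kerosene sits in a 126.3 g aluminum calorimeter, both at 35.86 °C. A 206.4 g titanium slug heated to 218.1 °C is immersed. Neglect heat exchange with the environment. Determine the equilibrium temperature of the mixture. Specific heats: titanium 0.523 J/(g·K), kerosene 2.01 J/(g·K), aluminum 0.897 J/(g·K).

T_f ≈ 60.6 °C

T_f = Σ m_i c_i T_i / Σ m_i c_i:
T_f = (107.95·218.1 + 574.66·35.86 + 113.29·35.86) / (107.95 + 574.66 + 113.29)
    = 48213 / 795.9 ≈ 60.58 °C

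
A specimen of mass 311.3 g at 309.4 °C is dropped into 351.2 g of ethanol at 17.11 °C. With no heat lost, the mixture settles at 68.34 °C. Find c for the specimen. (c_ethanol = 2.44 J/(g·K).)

c ≈ 0.585 J/(g·K)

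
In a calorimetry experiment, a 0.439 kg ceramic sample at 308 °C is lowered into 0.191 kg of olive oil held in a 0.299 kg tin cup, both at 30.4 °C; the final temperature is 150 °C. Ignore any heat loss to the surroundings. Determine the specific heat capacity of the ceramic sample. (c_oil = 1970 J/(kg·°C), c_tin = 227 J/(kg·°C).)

Conservation of energy gives ΣQ = 0:
0.439·c·(150 − 308) + 0.191·1970·(150 − 30.4) + 0.299·227·(150 − 30.4) = 0
-69.36 c = -53120
c = -53120/-69.36 ≈ 765.8 J/(kg·°C)

c ≈ 766 J/(kg·°C)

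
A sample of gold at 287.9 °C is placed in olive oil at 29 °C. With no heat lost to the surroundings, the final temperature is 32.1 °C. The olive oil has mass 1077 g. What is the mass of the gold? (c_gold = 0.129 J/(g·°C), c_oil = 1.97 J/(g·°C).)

m ≈ 199 g

|Q_gold| = |Q_oil|:
m·0.129·(287.9 − 32.1) = 1077·1.97·(32.1 − 29)
33 m = 6577.2  ⇒  m ≈ 199.3 g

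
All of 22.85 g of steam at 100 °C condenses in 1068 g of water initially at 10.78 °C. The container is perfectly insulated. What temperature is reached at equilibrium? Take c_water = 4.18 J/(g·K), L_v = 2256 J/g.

T_f ≈ 24.0 °C

Sum of m c ΔT and latent-heat terms is zero:
condense steam: −22.85·2256 = −51550; condensate cools 100→T: 22.85·4.18·(T − 100) = 95.51(T − 100); water warms: 1068·4.18·(T − 10.78) = 4464.2(T − 10.78)
4559.8 T = 51550 + 9551.3 + 48125 = 109225
T ≈ 23.95 °C, under the boiling point, so the assumption holds.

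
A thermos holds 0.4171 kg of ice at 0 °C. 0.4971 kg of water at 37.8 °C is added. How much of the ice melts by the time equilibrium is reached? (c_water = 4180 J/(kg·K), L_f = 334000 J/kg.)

m_melted ≈ 0.235 kg

Cooling the water to 0 °C releases 0.4971×4180×37.8 = 78544 J.
Fully melting the ice requires m_ice L_f = 0.4171×334000 = 139311 J.
Since 78544 < 139311 J, not all the ice melts; equilibrium is at 0 °C.
Mass melted = 78544/334000 ≈ 0.2352 kg.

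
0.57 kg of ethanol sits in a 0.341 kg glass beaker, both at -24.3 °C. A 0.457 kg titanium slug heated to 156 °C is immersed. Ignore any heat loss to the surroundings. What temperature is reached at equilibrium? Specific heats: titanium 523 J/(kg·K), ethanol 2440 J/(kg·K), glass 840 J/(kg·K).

Taking heat into each body as positive, Σ m c ΔT = 0:
0.457·523·(T − 156) + 0.57·2440·(T − (-24.3)) + 0.341·840·(T − (-24.3)) = 0
239.01(T − 156) + 1390.8(T − (-24.3)) + 286.44(T − (-24.3)) = 0
(239.01 + 1390.8 + 286.44) T = 239.01·156 + 1390.8·(-24.3) + 286.44·(-24.3)
T = -3471.2/1916.3 ≈ -1.81 °C

T_f ≈ -1.8 °C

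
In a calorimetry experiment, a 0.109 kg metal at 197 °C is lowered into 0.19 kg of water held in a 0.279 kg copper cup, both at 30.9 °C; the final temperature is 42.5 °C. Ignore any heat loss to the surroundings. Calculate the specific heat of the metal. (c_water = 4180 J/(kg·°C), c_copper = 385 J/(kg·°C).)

c ≈ 621 J/(kg·°C)

Heat gained plus heat lost sum to zero:
0.109×c×(42.5 − 197) + 0.19×4180×(42.5 − 30.9) + 0.279×385×(42.5 − 30.9) = 0
-16.84 c = -10459
c = -10459/-16.84 ≈ 621 J/(kg·°C)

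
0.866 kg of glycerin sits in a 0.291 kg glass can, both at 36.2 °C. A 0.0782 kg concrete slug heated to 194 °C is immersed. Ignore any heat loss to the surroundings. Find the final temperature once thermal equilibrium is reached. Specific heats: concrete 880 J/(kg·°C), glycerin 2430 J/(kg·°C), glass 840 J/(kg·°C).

T_f ≈ 40.7 °C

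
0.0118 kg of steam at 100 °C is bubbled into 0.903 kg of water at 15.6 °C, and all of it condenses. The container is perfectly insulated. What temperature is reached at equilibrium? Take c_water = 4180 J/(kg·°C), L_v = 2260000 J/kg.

T_f ≈ 23.7 °C

Heat gained plus heat lost sum to zero:
condense steam: −0.0118×2260000 = −26668; condensed water 100 °C→T: 49.32(T − 100); water warms: 0.903×4180×(T − 15.6) = 3774.5(T − 15.6)
3823.9 T = 26668 + 4932.4 + 58883 = 90483
T ≈ 23.66 °C — below 100 °C, confirming all the steam condensed.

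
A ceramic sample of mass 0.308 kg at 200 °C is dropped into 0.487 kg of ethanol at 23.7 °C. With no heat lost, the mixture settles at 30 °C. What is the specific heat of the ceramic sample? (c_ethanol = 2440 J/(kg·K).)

c ≈ 143 J/(kg·K)

Taking heat into each body as positive, Σ m c ΔT = 0:
0.308·c·(30 − 200) + 0.487·2440·(30 − 23.7) = 0
-52.36 c = -7486.2
c = -7486.2/-52.36 ≈ 143 J/(kg·K)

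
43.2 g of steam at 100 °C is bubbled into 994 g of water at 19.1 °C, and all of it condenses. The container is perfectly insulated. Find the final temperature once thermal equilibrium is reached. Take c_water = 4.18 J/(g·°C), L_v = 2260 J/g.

T_f ≈ 45.0 °C

Setting the total heat transfer to zero:
condense steam: −43.2·2260 = −97632
  condensate cools 100→T: 43.2·4.18·(T − 100) = 180.58(T − 100)
  original water: 4154.9(T − 19.1)
4335.5 T = 97632 + 18058 + 79359 = 195049
T ≈ 44.99 °C (< 100 °C, so full condensation is consistent).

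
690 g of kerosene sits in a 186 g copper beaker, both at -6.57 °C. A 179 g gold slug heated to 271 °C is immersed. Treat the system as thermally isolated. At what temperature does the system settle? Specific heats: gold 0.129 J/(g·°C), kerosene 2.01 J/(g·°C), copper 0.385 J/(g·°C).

Taking heat into each body as positive, Σ m c ΔT = 0:
179×0.129×(T − 271) + 690×2.01×(T − (-6.57)) + 186×0.385×(T − (-6.57)) = 0
(23.09 + 1386.9 + 71.61) T = 23.09×271 + 1386.9×(-6.57) + 71.61×(-6.57)
T = -3324.7/1481.6 ≈ -2.24 °C

T_f ≈ -2.2 °C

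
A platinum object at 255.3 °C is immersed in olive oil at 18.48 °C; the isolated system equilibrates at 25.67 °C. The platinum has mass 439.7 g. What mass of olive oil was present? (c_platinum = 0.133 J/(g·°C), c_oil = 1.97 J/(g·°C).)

Setting the total heat transfer to zero:
439.7·0.133·(25.67 − 255.3) + m·1.97·(25.67 − 18.48) = 0
14.16 m = 13429
m = 13429/14.16 ≈ 948.1 g

m ≈ 948 g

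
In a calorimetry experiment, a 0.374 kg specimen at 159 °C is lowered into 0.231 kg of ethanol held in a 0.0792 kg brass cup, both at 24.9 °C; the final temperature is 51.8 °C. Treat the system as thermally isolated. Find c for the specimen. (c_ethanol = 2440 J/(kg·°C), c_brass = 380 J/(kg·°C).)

Energy conservation, ΣQ = 0:
0.374·c·(51.8 − 159) + 0.231·2440·(51.8 − 24.9) + 0.0792·380·(51.8 − 24.9) = 0
-40.09 c = -15971
c = -15971/-40.09 ≈ 398.4 J/(kg·°C)

c ≈ 398 J/(kg·°C)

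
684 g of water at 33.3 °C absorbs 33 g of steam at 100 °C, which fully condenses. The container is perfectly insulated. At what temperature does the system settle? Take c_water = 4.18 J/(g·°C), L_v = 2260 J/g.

T_f ≈ 61.3 °C

Energy conservation, ΣQ = 0:
latent heat released on condensation: 33×2260 = 74580
  condensed water 100 °C→T: 137.94(T − 100)
  water warms: 684×4.18×(T − 33.3) = 2859.1(T − 33.3)
2997.1 T = 74580 + 13794 + 95209 = 183583
T ≈ 61.25 °C, under the boiling point, so the assumption holds.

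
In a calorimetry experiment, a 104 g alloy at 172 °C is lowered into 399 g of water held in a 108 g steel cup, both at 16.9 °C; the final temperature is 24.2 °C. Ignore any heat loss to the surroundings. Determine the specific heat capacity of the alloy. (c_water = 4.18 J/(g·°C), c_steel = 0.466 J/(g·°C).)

Let T be the final temperature. ΣQ_i = 0:
104·c·(24.2 − 172) + 399·4.18·(24.2 − 16.9) + 108·0.466·(24.2 − 16.9) = 0
-15371 c = -12542
c = -12542/-15371 ≈ 0.816 J/(g·°C)

c ≈ 0.816 J/(g·°C)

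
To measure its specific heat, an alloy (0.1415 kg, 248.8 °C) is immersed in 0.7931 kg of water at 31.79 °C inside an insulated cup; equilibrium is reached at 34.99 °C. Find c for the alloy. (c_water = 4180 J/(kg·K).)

c ≈ 351 J/(kg·K)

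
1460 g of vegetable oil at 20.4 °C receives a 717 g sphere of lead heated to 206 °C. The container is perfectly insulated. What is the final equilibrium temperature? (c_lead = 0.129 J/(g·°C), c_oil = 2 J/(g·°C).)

Setting the total heat transfer to zero:
717·0.129·(T − 206) + 1460·2·(T − 20.4) = 0
(92.49 + 2920) T = 92.49·206 + 2920·20.4
T = 78622/3012.5 ≈ 26.10 °C

T_f ≈ 26.1 °C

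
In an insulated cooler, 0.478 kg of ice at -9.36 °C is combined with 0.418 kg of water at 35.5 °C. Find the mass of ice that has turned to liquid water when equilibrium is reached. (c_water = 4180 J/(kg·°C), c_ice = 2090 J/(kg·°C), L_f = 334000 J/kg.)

Cooling the water to 0 °C releases 0.418×4180×35.5 = 62027 J.
Of that, 0.478×2090×9.36 = 9350.8 J goes to bring the ice to 0 °C, leaving 52676 J.
To melt every bit of ice: 0.478×334000 = 159652 J.
Since 52676 < 159652 J, not all the ice melts; equilibrium is at 0 °C.
Mass melted = 52676/334000 ≈ 0.1577 kg.

m_melted ≈ 0.158 kg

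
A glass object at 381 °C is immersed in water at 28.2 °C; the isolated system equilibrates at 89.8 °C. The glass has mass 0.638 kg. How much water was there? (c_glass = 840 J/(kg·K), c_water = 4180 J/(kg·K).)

m ≈ 0.606 kg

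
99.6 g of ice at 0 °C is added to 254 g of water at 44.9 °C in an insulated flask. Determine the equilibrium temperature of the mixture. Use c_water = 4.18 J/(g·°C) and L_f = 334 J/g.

Sum of m c ΔT and latent-heat terms is zero:
fusion: m_ice L_f = 99.6×334 = 33266
  meltwater 0→T: 99.6×4.18×T = 416.33 T
  water: 1061.7(T − 44.9)
1478 T = 47671 − 33266 = 14405
T ≈ 9.75 °C — above 0 °C, consistent with complete melting.

T_f ≈ 9.7 °C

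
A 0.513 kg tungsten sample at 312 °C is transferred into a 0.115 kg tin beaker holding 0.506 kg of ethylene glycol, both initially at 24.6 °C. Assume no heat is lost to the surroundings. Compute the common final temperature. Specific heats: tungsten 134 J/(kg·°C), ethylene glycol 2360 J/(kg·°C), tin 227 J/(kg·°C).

Taking heat into each body as positive, Σ m c ΔT = 0:
0.513*134*(T − 312) + 0.506*2360*(T − 24.6) + 0.115*227*(T − 24.6) = 0
68.74(T − 312) + 1194.2(T − 24.6) + 26.11(T − 24.6) = 0
(68.74 + 1194.2 + 26.11) T = 68.74*312 + 1194.2*24.6 + 26.11*24.6
T = 51466/1289 ≈ 39.93 °C

T_f ≈ 39.9 °C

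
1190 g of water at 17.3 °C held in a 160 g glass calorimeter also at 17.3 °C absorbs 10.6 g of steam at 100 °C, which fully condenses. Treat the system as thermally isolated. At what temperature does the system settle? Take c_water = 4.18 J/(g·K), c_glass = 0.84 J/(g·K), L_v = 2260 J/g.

Setting the total heat transfer to zero:
condense steam: −10.6×2260 = −23956; condensed water 100 °C→T: 44.31(T − 100); original water: 4974.2(T − 17.3); glass cup: 160×0.84×(T − 17.3) = 134.4(T − 17.3)
5152.9 T = 23956 + 4430.8 + 88379 = 116766
T ≈ 22.66 °C (< 100 °C, so full condensation is consistent).

T_f ≈ 22.7 °C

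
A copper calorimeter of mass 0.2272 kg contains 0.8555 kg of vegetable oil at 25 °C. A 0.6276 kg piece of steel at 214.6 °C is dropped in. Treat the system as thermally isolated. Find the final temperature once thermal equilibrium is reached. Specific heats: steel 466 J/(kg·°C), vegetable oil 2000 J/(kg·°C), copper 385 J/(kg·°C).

Setting the total heat transfer to zero:
0.6276×466×(T − 214.6) + 0.8555×2000×(T − 25) + 0.2272×385×(T − 25) = 0
2090.9 T = 107724
T = 107724 / 2090.9 = 51.5 °C

T_f ≈ 51.5 °C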